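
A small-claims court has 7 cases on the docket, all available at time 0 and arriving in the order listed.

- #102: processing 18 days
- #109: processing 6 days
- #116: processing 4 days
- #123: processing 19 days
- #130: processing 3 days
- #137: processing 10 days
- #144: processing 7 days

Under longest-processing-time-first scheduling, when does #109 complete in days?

LPT (decreasing processing time): #123 #102 #137 #144 #109 #116 #130.
#123: 0→19
#102: 19→37
#137: 37→47
#144: 47→54
#109: 54→60

60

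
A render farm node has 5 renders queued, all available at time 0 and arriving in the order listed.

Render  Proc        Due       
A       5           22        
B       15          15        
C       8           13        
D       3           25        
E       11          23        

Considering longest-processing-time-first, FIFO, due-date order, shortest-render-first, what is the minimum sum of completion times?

LPT (decreasing processing time): B E C A D.
B: 0→15
E: 15→26
C: 26→34
A: 34→39
D: 39→42
Sum = 15+26+34+39+42 = 156.
FIFO (arrival order): A B C D E.
A: 0→5
B: 5→20
C: 20→28
D: 28→31
E: 31→42
Sum = 5+20+28+31+42 = 126.
EDD (increasing due date): C B A E D.
C: 0→8
B: 8→23
A: 23→28
E: 28→39
D: 39→42
Sum = 8+23+28+39+42 = 140.
SPT (increasing processing time): D A C E B.
D: 0→3
A: 3→8
C: 8→16
E: 16→27
B: 27→42
Sum = 3+8+16+27+42 = 96.
LPT 156, FIFO 126, EDD 140, SPT 96 → minimum 96.

96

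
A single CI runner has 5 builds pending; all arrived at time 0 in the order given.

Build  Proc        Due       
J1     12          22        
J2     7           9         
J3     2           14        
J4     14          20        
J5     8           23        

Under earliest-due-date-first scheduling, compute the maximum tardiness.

EDD (increasing due date): J2 J3 J4 J1 J5.
J2: 0→7, due 9, tardiness 0
J3: 7→9, due 14, tardiness 0
J4: 9→23, due 20, tardiness 3
J1: 23→35, due 22, tardiness 13
J5: 35→43, due 23, tardiness 20
Maximum = 20.

20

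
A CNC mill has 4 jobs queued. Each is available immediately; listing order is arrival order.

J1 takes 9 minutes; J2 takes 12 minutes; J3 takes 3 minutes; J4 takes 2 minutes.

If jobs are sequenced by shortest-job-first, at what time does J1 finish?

SPT (increasing processing time): J4 J3 J1 J2.
J4: 0→2
J3: 2→5
J1: 5→14

14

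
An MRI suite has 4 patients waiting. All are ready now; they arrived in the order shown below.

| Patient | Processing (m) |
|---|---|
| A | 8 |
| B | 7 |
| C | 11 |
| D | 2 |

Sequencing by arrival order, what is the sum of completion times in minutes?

FIFO (arrival order): A B C D.
A: 0→8
B: 8→15
C: 15→26
D: 26→28
Sum = 8+15+26+28 = 77.

77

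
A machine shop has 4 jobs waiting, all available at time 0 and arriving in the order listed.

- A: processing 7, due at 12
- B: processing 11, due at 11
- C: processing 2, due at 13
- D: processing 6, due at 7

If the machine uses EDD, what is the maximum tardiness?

EDD (increasing due date): D B A C.
D: 0→6, due 7, tardiness 0
B: 6→17, due 11, tardiness 6
A: 17→24, due 12, tardiness 12
C: 24→26, due 13, tardiness 13
Maximum = 13.

13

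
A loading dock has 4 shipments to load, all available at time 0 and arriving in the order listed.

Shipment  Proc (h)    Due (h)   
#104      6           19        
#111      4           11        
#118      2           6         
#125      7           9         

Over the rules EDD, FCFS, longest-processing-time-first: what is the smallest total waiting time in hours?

24

EDD (increasing due date): #118 #125 #111 #104.
#118: waits 0, runs 0→2
#125: waits 2, runs 2→9
#111: waits 9, runs 9→13
#104: waits 13, runs 13→19
Sum = 0+2+9+13 = 24.
FIFO (arrival order): #104 #111 #118 #125.
#104: waits 0, runs 0→6
#111: waits 6, runs 6→10
#118: waits 10, runs 10→12
#125: waits 12, runs 12→19
Sum = 0+6+10+12 = 28.
LPT (decreasing processing time): #125 #104 #111 #118.
#125: waits 0, runs 0→7
#104: waits 7, runs 7→13
#111: waits 13, runs 13→17
#118: waits 17, runs 17→19
Sum = 0+7+13+17 = 37.
EDD 24, FIFO 28, LPT 37 → minimum 24.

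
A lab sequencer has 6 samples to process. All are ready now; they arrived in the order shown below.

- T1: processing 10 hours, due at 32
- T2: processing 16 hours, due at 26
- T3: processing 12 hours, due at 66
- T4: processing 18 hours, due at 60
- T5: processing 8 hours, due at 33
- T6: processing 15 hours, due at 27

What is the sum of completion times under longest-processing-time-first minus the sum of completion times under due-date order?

29

LPT (decreasing processing time): T4 T2 T6 T3 T1 T5.
T4: 0→18
T2: 18→34
T6: 34→49
T3: 49→61
T1: 61→71
T5: 71→79
Sum = 18+34+49+61+71+79 = 312.
EDD (increasing due date): T2 T6 T1 T5 T4 T3.
T2: 0→16
T6: 16→31
T1: 31→41
T5: 41→49
T4: 49→67
T3: 67→79
Sum = 16+31+41+49+67+79 = 283.
Difference = 312 − 283 = 29.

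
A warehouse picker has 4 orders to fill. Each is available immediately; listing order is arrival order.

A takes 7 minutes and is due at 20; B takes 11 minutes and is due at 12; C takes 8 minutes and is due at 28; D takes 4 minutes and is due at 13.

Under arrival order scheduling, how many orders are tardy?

FIFO (arrival order): A B C D.
A: 0→7, due 20, tardiness 0
B: 7→18, due 12, tardiness 6
C: 18→26, due 28, tardiness 0
D: 26→30, due 13, tardiness 17
Late orders: 2.

2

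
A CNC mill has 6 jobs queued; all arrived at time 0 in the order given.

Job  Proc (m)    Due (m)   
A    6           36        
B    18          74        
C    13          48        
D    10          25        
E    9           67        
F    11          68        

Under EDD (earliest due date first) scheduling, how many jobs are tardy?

0

EDD (increasing due date): D A C E F B.
D: 0→10, due 25, tardiness 0
A: 10→16, due 36, tardiness 0
C: 16→29, due 48, tardiness 0
E: 29→38, due 67, tardiness 0
F: 38→49, due 68, tardiness 0
B: 49→67, due 74, tardiness 0
Late jobs: 0.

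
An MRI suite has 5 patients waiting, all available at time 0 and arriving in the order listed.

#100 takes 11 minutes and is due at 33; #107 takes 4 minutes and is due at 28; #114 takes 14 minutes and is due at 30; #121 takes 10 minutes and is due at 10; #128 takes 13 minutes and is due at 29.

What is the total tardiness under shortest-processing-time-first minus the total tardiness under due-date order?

5

SPT (increasing processing time): #107 #121 #100 #128 #114.
#107: 0→4, due 28, tardiness 0
#121: 4→14, due 10, tardiness 4
#100: 14→25, due 33, tardiness 0
#128: 25→38, due 29, tardiness 9
#114: 38→52, due 30, tardiness 22
Sum = 0+4+0+9+22 = 35.
EDD (increasing due date): #121 #107 #128 #114 #100.
#121: 0→10, due 10, tardiness 0
#107: 10→14, due 28, tardiness 0
#128: 14→27, due 29, tardiness 0
#114: 27→41, due 30, tardiness 11
#100: 41→52, due 33, tardiness 19
Sum = 0+0+0+11+19 = 30.
Difference = 35 − 30 = 5.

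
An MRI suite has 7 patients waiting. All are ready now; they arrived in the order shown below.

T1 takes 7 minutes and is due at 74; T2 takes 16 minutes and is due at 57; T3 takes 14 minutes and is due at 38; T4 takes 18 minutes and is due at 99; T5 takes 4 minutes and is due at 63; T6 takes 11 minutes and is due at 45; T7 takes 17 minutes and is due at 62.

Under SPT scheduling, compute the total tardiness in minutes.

7

SPT (increasing processing time): T5 T1 T6 T3 T2 T7 T4.
T5: 0→4, due 63, tardiness 0
T1: 4→11, due 74, tardiness 0
T6: 11→22, due 45, tardiness 0
T3: 22→36, due 38, tardiness 0
T2: 36→52, due 57, tardiness 0
T7: 52→69, due 62, tardiness 7
T4: 69→87, due 99, tardiness 0
Sum = 0+0+0+0+0+7+0 = 7.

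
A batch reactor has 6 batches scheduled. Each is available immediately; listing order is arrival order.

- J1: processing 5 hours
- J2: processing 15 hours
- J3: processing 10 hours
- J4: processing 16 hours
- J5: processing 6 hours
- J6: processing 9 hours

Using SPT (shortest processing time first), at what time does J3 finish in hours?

30

SPT (increasing processing time): J1 J5 J6 J3 J2 J4.
J1: 0→5
J5: 5→11
J6: 11→20
J3: 20→30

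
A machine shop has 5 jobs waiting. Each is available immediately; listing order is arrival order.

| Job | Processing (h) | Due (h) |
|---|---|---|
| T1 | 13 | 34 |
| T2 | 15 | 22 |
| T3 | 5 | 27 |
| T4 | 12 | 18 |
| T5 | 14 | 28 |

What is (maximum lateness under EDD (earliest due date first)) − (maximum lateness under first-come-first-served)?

-6

EDD (increasing due date): T4 T2 T3 T5 T1.
T4: 0→12, due 18, lateness -6
T2: 12→27, due 22, lateness 5
T3: 27→32, due 27, lateness 5
T5: 32→46, due 28, lateness 18
T1: 46→59, due 34, lateness 25
Maximum = 25.
FIFO (arrival order): T1 T2 T3 T4 T5.
T1: 0→13, due 34, lateness -21
T2: 13→28, due 22, lateness 6
T3: 28→33, due 27, lateness 6
T4: 33→45, due 18, lateness 27
T5: 45→59, due 28, lateness 31
Maximum = 31.
Difference = 25 − 31 = -6.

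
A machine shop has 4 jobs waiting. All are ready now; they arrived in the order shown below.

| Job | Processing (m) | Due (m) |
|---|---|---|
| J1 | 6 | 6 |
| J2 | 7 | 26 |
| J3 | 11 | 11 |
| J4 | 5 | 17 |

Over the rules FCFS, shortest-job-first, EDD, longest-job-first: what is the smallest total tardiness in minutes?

FIFO (arrival order): J1 J2 J3 J4.
J1: 0→6, due 6, tardiness 0
J2: 6→13, due 26, tardiness 0
J3: 13→24, due 11, tardiness 13
J4: 24→29, due 17, tardiness 12
Sum = 0+0+13+12 = 25.
SPT (increasing processing time): J4 J1 J2 J3.
J4: 0→5, due 17, tardiness 0
J1: 5→11, due 6, tardiness 5
J2: 11→18, due 26, tardiness 0
J3: 18→29, due 11, tardiness 18
Sum = 0+5+0+18 = 23.
EDD (increasing due date): J1 J3 J4 J2.
J1: 0→6, due 6, tardiness 0
J3: 6→17, due 11, tardiness 6
J4: 17→22, due 17, tardiness 5
J2: 22→29, due 26, tardiness 3
Sum = 0+6+5+3 = 14.
LPT (decreasing processing time): J3 J2 J1 J4.
J3: 0→11, due 11, tardiness 0
J2: 11→18, due 26, tardiness 0
J1: 18→24, due 6, tardiness 18
J4: 24→29, due 17, tardiness 12
Sum = 0+0+18+12 = 30.
FIFO 25, SPT 23, EDD 14, LPT 30 → minimum 14.

14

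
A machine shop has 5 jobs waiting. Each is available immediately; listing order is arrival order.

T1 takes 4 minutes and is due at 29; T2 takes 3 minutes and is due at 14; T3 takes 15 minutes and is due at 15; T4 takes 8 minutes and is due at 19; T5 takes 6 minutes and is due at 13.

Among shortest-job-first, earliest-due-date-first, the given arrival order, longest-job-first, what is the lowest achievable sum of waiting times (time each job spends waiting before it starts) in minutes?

44

SPT (increasing processing time): T2 T1 T5 T4 T3.
T2: waits 0, runs 0→3
T1: waits 3, runs 3→7
T5: waits 7, runs 7→13
T4: waits 13, runs 13→21
T3: waits 21, runs 21→36
Sum = 0+3+7+13+21 = 44.
EDD (increasing due date): T5 T2 T3 T4 T1.
T5: waits 0, runs 0→6
T2: waits 6, runs 6→9
T3: waits 9, runs 9→24
T4: waits 24, runs 24→32
T1: waits 32, runs 32→36
Sum = 0+6+9+24+32 = 71.
FIFO (arrival order): T1 T2 T3 T4 T5.
T1: waits 0, runs 0→4
T2: waits 4, runs 4→7
T3: waits 7, runs 7→22
T4: waits 22, runs 22→30
T5: waits 30, runs 30→36
Sum = 0+4+7+22+30 = 63.
LPT (decreasing processing time): T3 T4 T5 T1 T2.
T3: waits 0, runs 0→15
T4: waits 15, runs 15→23
T5: waits 23, runs 23→29
T1: waits 29, runs 29→33
T2: waits 33, runs 33→36
Sum = 0+15+23+29+33 = 100.
SPT 44, EDD 71, FIFO 63, LPT 100 → minimum 44.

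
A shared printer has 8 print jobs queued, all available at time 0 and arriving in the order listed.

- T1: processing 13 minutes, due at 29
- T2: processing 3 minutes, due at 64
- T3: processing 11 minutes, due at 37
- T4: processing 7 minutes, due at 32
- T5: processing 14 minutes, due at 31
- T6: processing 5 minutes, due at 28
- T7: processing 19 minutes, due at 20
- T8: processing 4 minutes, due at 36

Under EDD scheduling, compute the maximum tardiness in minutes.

36

EDD (increasing due date): T7 T6 T1 T5 T4 T8 T3 T2.
T7: 0→19, due 20, tardiness 0
T6: 19→24, due 28, tardiness 0
T1: 24→37, due 29, tardiness 8
T5: 37→51, due 31, tardiness 20
T4: 51→58, due 32, tardiness 26
T8: 58→62, due 36, tardiness 26
T3: 62→73, due 37, tardiness 36
T2: 73→76, due 64, tardiness 12
Maximum = 36.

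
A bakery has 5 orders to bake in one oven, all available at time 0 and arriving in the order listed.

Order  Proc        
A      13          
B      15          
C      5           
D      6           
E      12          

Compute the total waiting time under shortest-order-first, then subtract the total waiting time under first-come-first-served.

SPT (increasing processing time): C D E A B.
C: waits 0, runs 0→5
D: waits 5, runs 5→11
E: waits 11, runs 11→23
A: waits 23, runs 23→36
B: waits 36, runs 36→51
Sum = 0+5+11+23+36 = 75.
FIFO (arrival order): A B C D E.
A: waits 0, runs 0→13
B: waits 13, runs 13→28
C: waits 28, runs 28→33
D: waits 33, runs 33→39
E: waits 39, runs 39→51
Sum = 0+13+28+33+39 = 113.
Difference = 75 − 113 = -38.

-38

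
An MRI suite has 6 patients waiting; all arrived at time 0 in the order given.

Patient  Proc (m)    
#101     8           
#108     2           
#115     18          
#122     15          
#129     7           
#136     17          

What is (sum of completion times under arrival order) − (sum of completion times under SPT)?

FIFO (arrival order): #101 #108 #115 #122 #129 #136.
#101: 0→8
#108: 8→10
#115: 10→28
#122: 28→43
#129: 43→50
#136: 50→67
Sum = 8+10+28+43+50+67 = 206.
SPT (increasing processing time): #108 #129 #101 #122 #136 #115.
#108: 0→2
#129: 2→9
#101: 9→17
#122: 17→32
#136: 32→49
#115: 49→67
Sum = 2+9+17+32+49+67 = 176.
Difference = 206 − 176 = 30.

30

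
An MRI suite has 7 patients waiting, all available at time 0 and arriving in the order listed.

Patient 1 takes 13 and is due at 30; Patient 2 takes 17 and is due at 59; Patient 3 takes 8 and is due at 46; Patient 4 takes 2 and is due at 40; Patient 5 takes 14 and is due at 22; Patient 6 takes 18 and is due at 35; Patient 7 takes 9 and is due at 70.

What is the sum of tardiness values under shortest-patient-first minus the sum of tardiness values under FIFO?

SPT (increasing processing time): Patient 4 Patient 3 Patient 7 Patient 1 Patient 5 Patient 2 Patient 6.
Patient 4: 0→2, due 40, tardiness 0
Patient 3: 2→10, due 46, tardiness 0
Patient 7: 10→19, due 70, tardiness 0
Patient 1: 19→32, due 30, tardiness 2
Patient 5: 32→46, due 22, tardiness 24
Patient 2: 46→63, due 59, tardiness 4
Patient 6: 63→81, due 35, tardiness 46
Sum = 0+0+0+2+24+4+46 = 76.
FIFO (arrival order): Patient 1 Patient 2 Patient 3 Patient 4 Patient 5 Patient 6 Patient 7.
Patient 1: 0→13, due 30, tardiness 0
Patient 2: 13→30, due 59, tardiness 0
Patient 3: 30→38, due 46, tardiness 0
Patient 4: 38→40, due 40, tardiness 0
Patient 5: 40→54, due 22, tardiness 32
Patient 6: 54→72, due 35, tardiness 37
Patient 7: 72→81, due 70, tardiness 11
Sum = 0+0+0+0+32+37+11 = 80.
Difference = 76 − 80 = -4.

-4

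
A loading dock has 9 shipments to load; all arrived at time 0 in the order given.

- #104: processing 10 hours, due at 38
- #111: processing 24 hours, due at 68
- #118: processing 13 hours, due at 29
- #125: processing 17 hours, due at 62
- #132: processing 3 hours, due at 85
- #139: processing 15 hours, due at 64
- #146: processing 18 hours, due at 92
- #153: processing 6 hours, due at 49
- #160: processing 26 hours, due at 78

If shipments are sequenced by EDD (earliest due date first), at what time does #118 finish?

13

EDD (increasing due date): #118 #104 #153 #125 #139 #111 #160 #132 #146.
#118: 0→13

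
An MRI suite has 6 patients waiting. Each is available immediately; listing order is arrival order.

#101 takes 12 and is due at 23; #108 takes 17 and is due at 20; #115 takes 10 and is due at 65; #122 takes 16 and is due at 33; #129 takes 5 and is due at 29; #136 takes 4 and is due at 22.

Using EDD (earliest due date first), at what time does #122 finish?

EDD (increasing due date): #108 #136 #101 #129 #122 #115.
#108: 0→17
#136: 17→21
#101: 21→33
#129: 33→38
#122: 38→54

54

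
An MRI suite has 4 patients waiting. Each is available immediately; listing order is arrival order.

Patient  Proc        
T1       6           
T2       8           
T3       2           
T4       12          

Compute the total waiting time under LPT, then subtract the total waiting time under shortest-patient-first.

32

LPT (decreasing processing time): T4 T2 T1 T3.
T4: waits 0, runs 0→12
T2: waits 12, runs 12→20
T1: waits 20, runs 20→26
T3: waits 26, runs 26→28
Sum = 0+12+20+26 = 58.
SPT (increasing processing time): T3 T1 T2 T4.
T3: waits 0, runs 0→2
T1: waits 2, runs 2→8
T2: waits 8, runs 8→16
T4: waits 16, runs 16→28
Sum = 0+2+8+16 = 26.
Difference = 58 − 26 = 32.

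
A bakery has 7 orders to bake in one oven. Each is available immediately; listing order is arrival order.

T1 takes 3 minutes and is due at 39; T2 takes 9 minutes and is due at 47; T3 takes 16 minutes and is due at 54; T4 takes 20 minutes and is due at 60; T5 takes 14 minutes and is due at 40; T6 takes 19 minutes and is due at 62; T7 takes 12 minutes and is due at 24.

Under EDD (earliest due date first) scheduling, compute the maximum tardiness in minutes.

31

EDD (increasing due date): T7 T1 T5 T2 T3 T4 T6.
T7: 0→12, due 24, tardiness 0
T1: 12→15, due 39, tardiness 0
T5: 15→29, due 40, tardiness 0
T2: 29→38, due 47, tardiness 0
T3: 38→54, due 54, tardiness 0
T4: 54→74, due 60, tardiness 14
T6: 74→93, due 62, tardiness 31
Maximum = 31.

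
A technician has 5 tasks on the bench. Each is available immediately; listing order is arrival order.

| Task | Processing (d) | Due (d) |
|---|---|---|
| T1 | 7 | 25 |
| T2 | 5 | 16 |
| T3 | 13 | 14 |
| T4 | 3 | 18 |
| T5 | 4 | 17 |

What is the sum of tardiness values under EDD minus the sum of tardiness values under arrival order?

-15

EDD (increasing due date): T3 T2 T5 T4 T1.
T3: 0→13, due 14, tardiness 0
T2: 13→18, due 16, tardiness 2
T5: 18→22, due 17, tardiness 5
T4: 22→25, due 18, tardiness 7
T1: 25→32, due 25, tardiness 7
Sum = 0+2+5+7+7 = 21.
FIFO (arrival order): T1 T2 T3 T4 T5.
T1: 0→7, due 25, tardiness 0
T2: 7→12, due 16, tardiness 0
T3: 12→25, due 14, tardiness 11
T4: 25→28, due 18, tardiness 10
T5: 28→32, due 17, tardiness 15
Sum = 0+0+11+10+15 = 36.
Difference = 21 − 36 = -15.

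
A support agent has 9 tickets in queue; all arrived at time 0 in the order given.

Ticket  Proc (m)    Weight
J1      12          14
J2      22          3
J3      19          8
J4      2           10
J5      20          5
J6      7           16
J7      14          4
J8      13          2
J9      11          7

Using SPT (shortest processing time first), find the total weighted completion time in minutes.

SPT (increasing processing time): J4 J6 J9 J1 J8 J7 J3 J5 J2.
J4: finishes 2, weight 10, w·C = 20
J6: finishes 9, weight 16, w·C = 144
J9: finishes 20, weight 7, w·C = 140
J1: finishes 32, weight 14, w·C = 448
J8: finishes 45, weight 2, w·C = 90
J7: finishes 59, weight 4, w·C = 236
J3: finishes 78, weight 8, w·C = 624
J5: finishes 98, weight 5, w·C = 490
J2: finishes 120, weight 3, w·C = 360
Sum = 20+144+140+448+90+236+624+490+360 = 2552.

2552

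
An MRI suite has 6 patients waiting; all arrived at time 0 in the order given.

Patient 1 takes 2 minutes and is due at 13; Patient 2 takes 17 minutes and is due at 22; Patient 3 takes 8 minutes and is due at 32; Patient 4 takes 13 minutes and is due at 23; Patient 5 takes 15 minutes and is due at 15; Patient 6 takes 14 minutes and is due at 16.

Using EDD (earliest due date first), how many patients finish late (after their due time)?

EDD (increasing due date): Patient 1 Patient 5 Patient 6 Patient 2 Patient 4 Patient 3.
Patient 1: 0→2, due 13, tardiness 0
Patient 5: 2→17, due 15, tardiness 2
Patient 6: 17→31, due 16, tardiness 15
Patient 2: 31→48, due 22, tardiness 26
Patient 4: 48→61, due 23, tardiness 38
Patient 3: 61→69, due 32, tardiness 37
Late patients: 5.

5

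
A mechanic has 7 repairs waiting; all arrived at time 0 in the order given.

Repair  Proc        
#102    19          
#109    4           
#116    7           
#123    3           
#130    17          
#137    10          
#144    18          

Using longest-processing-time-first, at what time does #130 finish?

LPT (decreasing processing time): #102 #144 #130 #137 #116 #109 #123.
#102: 0→19
#144: 19→37
#130: 37→54

54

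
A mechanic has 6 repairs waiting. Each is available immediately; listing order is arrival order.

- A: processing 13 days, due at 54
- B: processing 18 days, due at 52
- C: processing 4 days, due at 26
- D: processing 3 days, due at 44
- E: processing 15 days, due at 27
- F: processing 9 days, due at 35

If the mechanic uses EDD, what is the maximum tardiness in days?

8

EDD (increasing due date): C E F D B A.
C: 0→4, due 26, tardiness 0
E: 4→19, due 27, tardiness 0
F: 19→28, due 35, tardiness 0
D: 28→31, due 44, tardiness 0
B: 31→49, due 52, tardiness 0
A: 49→62, due 54, tardiness 8
Maximum = 8.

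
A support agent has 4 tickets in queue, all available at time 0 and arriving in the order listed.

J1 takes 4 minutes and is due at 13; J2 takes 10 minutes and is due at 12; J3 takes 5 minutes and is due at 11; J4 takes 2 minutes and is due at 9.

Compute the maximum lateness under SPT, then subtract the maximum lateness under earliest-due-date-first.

SPT (increasing processing time): J4 J1 J3 J2.
J4: 0→2, due 9, lateness -7
J1: 2→6, due 13, lateness -7
J3: 6→11, due 11, lateness 0
J2: 11→21, due 12, lateness 9
Maximum = 9.
EDD (increasing due date): J4 J3 J2 J1.
J4: 0→2, due 9, lateness -7
J3: 2→7, due 11, lateness -4
J2: 7→17, due 12, lateness 5
J1: 17→21, due 13, lateness 8
Maximum = 8.
Difference = 9 − 8 = 1.

1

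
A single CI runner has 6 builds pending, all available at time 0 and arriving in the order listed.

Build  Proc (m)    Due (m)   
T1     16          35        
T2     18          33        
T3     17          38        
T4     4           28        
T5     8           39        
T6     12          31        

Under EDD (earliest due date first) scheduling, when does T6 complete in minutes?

16

EDD (increasing due date): T4 T6 T2 T1 T3 T5.
T4: 0→4
T6: 4→16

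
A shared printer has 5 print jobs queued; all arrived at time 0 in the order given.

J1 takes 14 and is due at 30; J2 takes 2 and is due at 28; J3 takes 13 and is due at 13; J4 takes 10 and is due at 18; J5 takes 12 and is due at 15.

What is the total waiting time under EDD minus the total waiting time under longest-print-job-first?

EDD (increasing due date): J3 J5 J4 J2 J1.
J3: waits 0, runs 0→13
J5: waits 13, runs 13→25
J4: waits 25, runs 25→35
J2: waits 35, runs 35→37
J1: waits 37, runs 37→51
Sum = 0+13+25+35+37 = 110.
LPT (decreasing processing time): J1 J3 J5 J4 J2.
J1: waits 0, runs 0→14
J3: waits 14, runs 14→27
J5: waits 27, runs 27→39
J4: waits 39, runs 39→49
J2: waits 49, runs 49→51
Sum = 0+14+27+39+49 = 129.
Difference = 110 − 129 = -19.

-19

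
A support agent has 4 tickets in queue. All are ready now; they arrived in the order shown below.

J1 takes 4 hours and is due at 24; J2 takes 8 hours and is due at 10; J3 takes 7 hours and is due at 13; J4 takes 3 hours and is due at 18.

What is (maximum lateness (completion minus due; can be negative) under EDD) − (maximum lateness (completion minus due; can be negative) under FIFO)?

EDD (increasing due date): J2 J3 J4 J1.
J2: 0→8, due 10, lateness -2
J3: 8→15, due 13, lateness 2
J4: 15→18, due 18, lateness 0
J1: 18→22, due 24, lateness -2
Maximum = 2.
FIFO (arrival order): J1 J2 J3 J4.
J1: 0→4, due 24, lateness -20
J2: 4→12, due 10, lateness 2
J3: 12→19, due 13, lateness 6
J4: 19→22, due 18, lateness 4
Maximum = 6.
Difference = 2 − 6 = -4.

-4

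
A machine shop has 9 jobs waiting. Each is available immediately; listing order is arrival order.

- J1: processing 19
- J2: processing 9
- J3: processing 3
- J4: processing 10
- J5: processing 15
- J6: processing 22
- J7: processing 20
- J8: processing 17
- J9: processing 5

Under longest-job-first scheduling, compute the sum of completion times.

748

LPT (decreasing processing time): J6 J7 J1 J8 J5 J4 J2 J9 J3.
J6: 0→22
J7: 22→42
J1: 42→61
J8: 61→78
J5: 78→93
J4: 93→103
J2: 103→112
J9: 112→117
J3: 117→120
Sum = 22+42+61+78+93+103+112+117+120 = 748.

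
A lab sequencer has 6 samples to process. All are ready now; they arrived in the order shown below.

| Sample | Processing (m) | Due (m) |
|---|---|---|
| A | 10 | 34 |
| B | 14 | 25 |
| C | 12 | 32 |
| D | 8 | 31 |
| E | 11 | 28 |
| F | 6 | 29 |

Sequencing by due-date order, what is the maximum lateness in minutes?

27

EDD (increasing due date): B E F D C A.
B: 0→14, due 25, lateness -11
E: 14→25, due 28, lateness -3
F: 25→31, due 29, lateness 2
D: 31→39, due 31, lateness 8
C: 39→51, due 32, lateness 19
A: 51→61, due 34, lateness 27
Maximum = 27.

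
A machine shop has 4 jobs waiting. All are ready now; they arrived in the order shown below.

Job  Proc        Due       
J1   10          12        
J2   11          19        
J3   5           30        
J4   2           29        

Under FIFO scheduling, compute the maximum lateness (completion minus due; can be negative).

FIFO (arrival order): J1 J2 J3 J4.
J1: 0→10, due 12, lateness -2
J2: 10→21, due 19, lateness 2
J3: 21→26, due 30, lateness -4
J4: 26→28, due 29, lateness -1
Maximum = 2.

2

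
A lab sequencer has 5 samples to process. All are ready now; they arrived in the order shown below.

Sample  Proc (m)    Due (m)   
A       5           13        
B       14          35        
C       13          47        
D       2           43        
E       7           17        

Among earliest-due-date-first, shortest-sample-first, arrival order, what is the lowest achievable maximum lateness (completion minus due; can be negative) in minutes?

EDD (increasing due date): A E B D C.
A: 0→5, due 13, lateness -8
E: 5→12, due 17, lateness -5
B: 12→26, due 35, lateness -9
D: 26→28, due 43, lateness -15
C: 28→41, due 47, lateness -6
Maximum = -5.
SPT (increasing processing time): D A E C B.
D: 0→2, due 43, lateness -41
A: 2→7, due 13, lateness -6
E: 7→14, due 17, lateness -3
C: 14→27, due 47, lateness -20
B: 27→41, due 35, lateness 6
Maximum = 6.
FIFO (arrival order): A B C D E.
A: 0→5, due 13, lateness -8
B: 5→19, due 35, lateness -16
C: 19→32, due 47, lateness -15
D: 32→34, due 43, lateness -9
E: 34→41, due 17, lateness 24
Maximum = 24.
EDD -5, SPT 6, FIFO 24 → minimum -5.

-5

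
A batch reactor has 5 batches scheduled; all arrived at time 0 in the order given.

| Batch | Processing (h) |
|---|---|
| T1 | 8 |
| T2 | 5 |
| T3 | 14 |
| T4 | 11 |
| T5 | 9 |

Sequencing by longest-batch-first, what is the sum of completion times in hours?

162

LPT (decreasing processing time): T3 T4 T5 T1 T2.
T3: 0→14
T4: 14→25
T5: 25→34
T1: 34→42
T2: 42→47
Sum = 14+25+34+42+47 = 162.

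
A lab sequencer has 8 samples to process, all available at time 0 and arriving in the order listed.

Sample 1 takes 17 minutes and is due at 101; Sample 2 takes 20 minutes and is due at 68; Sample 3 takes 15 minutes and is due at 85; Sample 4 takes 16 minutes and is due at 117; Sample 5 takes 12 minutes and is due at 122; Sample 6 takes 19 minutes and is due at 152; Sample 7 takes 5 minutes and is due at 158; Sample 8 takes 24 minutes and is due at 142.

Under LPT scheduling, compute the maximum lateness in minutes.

26

LPT (decreasing processing time): Sample 8 Sample 2 Sample 6 Sample 1 Sample 4 Sample 3 Sample 5 Sample 7.
Sample 8: 0→24, due 142, lateness -118
Sample 2: 24→44, due 68, lateness -24
Sample 6: 44→63, due 152, lateness -89
Sample 1: 63→80, due 101, lateness -21
Sample 4: 80→96, due 117, lateness -21
Sample 3: 96→111, due 85, lateness 26
Sample 5: 111→123, due 122, lateness 1
Sample 7: 123→128, due 158, lateness -30
Maximum = 26.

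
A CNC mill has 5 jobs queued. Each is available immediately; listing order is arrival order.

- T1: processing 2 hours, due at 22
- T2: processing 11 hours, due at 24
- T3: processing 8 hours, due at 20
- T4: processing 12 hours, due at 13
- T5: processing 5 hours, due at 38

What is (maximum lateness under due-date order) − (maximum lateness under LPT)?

EDD (increasing due date): T4 T3 T1 T2 T5.
T4: 0→12, due 13, lateness -1
T3: 12→20, due 20, lateness 0
T1: 20→22, due 22, lateness 0
T2: 22→33, due 24, lateness 9
T5: 33→38, due 38, lateness 0
Maximum = 9.
LPT (decreasing processing time): T4 T2 T3 T5 T1.
T4: 0→12, due 13, lateness -1
T2: 12→23, due 24, lateness -1
T3: 23→31, due 20, lateness 11
T5: 31→36, due 38, lateness -2
T1: 36→38, due 22, lateness 16
Maximum = 16.
Difference = 9 − 16 = -7.

-7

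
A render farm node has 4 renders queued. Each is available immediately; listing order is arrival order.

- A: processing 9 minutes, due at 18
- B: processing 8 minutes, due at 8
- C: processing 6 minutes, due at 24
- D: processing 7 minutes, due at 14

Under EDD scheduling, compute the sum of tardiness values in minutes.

13

EDD (increasing due date): B D A C.
B: 0→8, due 8, tardiness 0
D: 8→15, due 14, tardiness 1
A: 15→24, due 18, tardiness 6
C: 24→30, due 24, tardiness 6
Sum = 0+1+6+6 = 13.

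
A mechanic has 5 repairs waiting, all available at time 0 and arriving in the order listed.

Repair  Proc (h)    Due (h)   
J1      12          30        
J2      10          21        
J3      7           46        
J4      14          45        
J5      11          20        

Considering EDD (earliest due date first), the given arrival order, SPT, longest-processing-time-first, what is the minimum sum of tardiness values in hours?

13

EDD (increasing due date): J5 J2 J1 J4 J3.
J5: 0→11, due 20, tardiness 0
J2: 11→21, due 21, tardiness 0
J1: 21→33, due 30, tardiness 3
J4: 33→47, due 45, tardiness 2
J3: 47→54, due 46, tardiness 8
Sum = 0+0+3+2+8 = 13.
FIFO (arrival order): J1 J2 J3 J4 J5.
J1: 0→12, due 30, tardiness 0
J2: 12→22, due 21, tardiness 1
J3: 22→29, due 46, tardiness 0
J4: 29→43, due 45, tardiness 0
J5: 43→54, due 20, tardiness 34
Sum = 0+1+0+0+34 = 35.
SPT (increasing processing time): J3 J2 J5 J1 J4.
J3: 0→7, due 46, tardiness 0
J2: 7→17, due 21, tardiness 0
J5: 17→28, due 20, tardiness 8
J1: 28→40, due 30, tardiness 10
J4: 40→54, due 45, tardiness 9
Sum = 0+0+8+10+9 = 27.
LPT (decreasing processing time): J4 J1 J5 J2 J3.
J4: 0→14, due 45, tardiness 0
J1: 14→26, due 30, tardiness 0
J5: 26→37, due 20, tardiness 17
J2: 37→47, due 21, tardiness 26
J3: 47→54, due 46, tardiness 8
Sum = 0+0+17+26+8 = 51.
EDD 13, FIFO 35, SPT 27, LPT 51 → minimum 13.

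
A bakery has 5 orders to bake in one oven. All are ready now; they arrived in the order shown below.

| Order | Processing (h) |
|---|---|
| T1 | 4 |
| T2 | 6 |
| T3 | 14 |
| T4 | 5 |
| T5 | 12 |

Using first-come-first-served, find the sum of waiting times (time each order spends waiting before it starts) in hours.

67

FIFO (arrival order): T1 T2 T3 T4 T5.
T1: waits 0, runs 0→4
T2: waits 4, runs 4→10
T3: waits 10, runs 10→24
T4: waits 24, runs 24→29
T5: waits 29, runs 29→41
Sum = 0+4+10+24+29 = 67.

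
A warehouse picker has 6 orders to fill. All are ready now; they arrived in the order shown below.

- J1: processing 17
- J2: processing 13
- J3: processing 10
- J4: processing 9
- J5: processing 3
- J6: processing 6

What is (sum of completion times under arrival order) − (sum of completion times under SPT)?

FIFO (arrival order): J1 J2 J3 J4 J5 J6.
J1: 0→17
J2: 17→30
J3: 30→40
J4: 40→49
J5: 49→52
J6: 52→58
Sum = 17+30+40+49+52+58 = 246.
SPT (increasing processing time): J5 J6 J4 J3 J2 J1.
J5: 0→3
J6: 3→9
J4: 9→18
J3: 18→28
J2: 28→41
J1: 41→58
Sum = 3+9+18+28+41+58 = 157.
Difference = 246 − 157 = 89.

89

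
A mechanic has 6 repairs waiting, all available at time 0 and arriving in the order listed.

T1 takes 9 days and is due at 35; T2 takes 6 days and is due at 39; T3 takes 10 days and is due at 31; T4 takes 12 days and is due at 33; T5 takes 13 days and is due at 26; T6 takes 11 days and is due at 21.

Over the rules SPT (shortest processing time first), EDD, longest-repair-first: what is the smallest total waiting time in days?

130

SPT (increasing processing time): T2 T1 T3 T6 T4 T5.
T2: waits 0, runs 0→6
T1: waits 6, runs 6→15
T3: waits 15, runs 15→25
T6: waits 25, runs 25→36
T4: waits 36, runs 36→48
T5: waits 48, runs 48→61
Sum = 0+6+15+25+36+48 = 130.
EDD (increasing due date): T6 T5 T3 T4 T1 T2.
T6: waits 0, runs 0→11
T5: waits 11, runs 11→24
T3: waits 24, runs 24→34
T4: waits 34, runs 34→46
T1: waits 46, runs 46→55
T2: waits 55, runs 55→61
Sum = 0+11+24+34+46+55 = 170.
LPT (decreasing processing time): T5 T4 T6 T3 T1 T2.
T5: waits 0, runs 0→13
T4: waits 13, runs 13→25
T6: waits 25, runs 25→36
T3: waits 36, runs 36→46
T1: waits 46, runs 46→55
T2: waits 55, runs 55→61
Sum = 0+13+25+36+46+55 = 175.
SPT 130, EDD 170, LPT 175 → minimum 130.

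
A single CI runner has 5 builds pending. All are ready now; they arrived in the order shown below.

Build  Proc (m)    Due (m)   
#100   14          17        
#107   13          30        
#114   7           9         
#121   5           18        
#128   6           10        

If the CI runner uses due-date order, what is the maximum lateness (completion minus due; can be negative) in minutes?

EDD (increasing due date): #114 #128 #100 #121 #107.
#114: 0→7, due 9, lateness -2
#128: 7→13, due 10, lateness 3
#100: 13→27, due 17, lateness 10
#121: 27→32, due 18, lateness 14
#107: 32→45, due 30, lateness 15
Maximum = 15.

15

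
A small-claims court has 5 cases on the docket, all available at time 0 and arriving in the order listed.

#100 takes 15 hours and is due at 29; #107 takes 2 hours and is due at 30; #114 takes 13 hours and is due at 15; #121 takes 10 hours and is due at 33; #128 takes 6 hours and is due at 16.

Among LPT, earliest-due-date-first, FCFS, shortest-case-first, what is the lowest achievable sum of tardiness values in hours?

27

LPT (decreasing processing time): #100 #114 #121 #128 #107.
#100: 0→15, due 29, tardiness 0
#114: 15→28, due 15, tardiness 13
#121: 28→38, due 33, tardiness 5
#128: 38→44, due 16, tardiness 28
#107: 44→46, due 30, tardiness 16
Sum = 0+13+5+28+16 = 62.
EDD (increasing due date): #114 #128 #100 #107 #121.
#114: 0→13, due 15, tardiness 0
#128: 13→19, due 16, tardiness 3
#100: 19→34, due 29, tardiness 5
#107: 34→36, due 30, tardiness 6
#121: 36→46, due 33, tardiness 13
Sum = 0+3+5+6+13 = 27.
FIFO (arrival order): #100 #107 #114 #121 #128.
#100: 0→15, due 29, tardiness 0
#107: 15→17, due 30, tardiness 0
#114: 17→30, due 15, tardiness 15
#121: 30→40, due 33, tardiness 7
#128: 40→46, due 16, tardiness 30
Sum = 0+0+15+7+30 = 52.
SPT (increasing processing time): #107 #128 #121 #114 #100.
#107: 0→2, due 30, tardiness 0
#128: 2→8, due 16, tardiness 0
#121: 8→18, due 33, tardiness 0
#114: 18→31, due 15, tardiness 16
#100: 31→46, due 29, tardiness 17
Sum = 0+0+0+16+17 = 33.
LPT 62, EDD 27, FIFO 52, SPT 33 → minimum 27.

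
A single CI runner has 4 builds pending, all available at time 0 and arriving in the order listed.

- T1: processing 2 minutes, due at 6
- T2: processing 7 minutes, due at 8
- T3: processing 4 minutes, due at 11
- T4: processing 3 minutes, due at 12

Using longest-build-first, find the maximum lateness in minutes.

10

LPT (decreasing processing time): T2 T3 T4 T1.
T2: 0→7, due 8, lateness -1
T3: 7→11, due 11, lateness 0
T4: 11→14, due 12, lateness 2
T1: 14→16, due 6, lateness 10
Maximum = 10.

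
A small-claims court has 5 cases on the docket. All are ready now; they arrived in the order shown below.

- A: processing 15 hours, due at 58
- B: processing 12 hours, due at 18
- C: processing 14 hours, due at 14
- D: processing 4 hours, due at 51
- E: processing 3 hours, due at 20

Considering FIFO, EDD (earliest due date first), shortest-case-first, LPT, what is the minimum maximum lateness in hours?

9

FIFO (arrival order): A B C D E.
A: 0→15, due 58, lateness -43
B: 15→27, due 18, lateness 9
C: 27→41, due 14, lateness 27
D: 41→45, due 51, lateness -6
E: 45→48, due 20, lateness 28
Maximum = 28.
EDD (increasing due date): C B E D A.
C: 0→14, due 14, lateness 0
B: 14→26, due 18, lateness 8
E: 26→29, due 20, lateness 9
D: 29→33, due 51, lateness -18
A: 33→48, due 58, lateness -10
Maximum = 9.
SPT (increasing processing time): E D B C A.
E: 0→3, due 20, lateness -17
D: 3→7, due 51, lateness -44
B: 7→19, due 18, lateness 1
C: 19→33, due 14, lateness 19
A: 33→48, due 58, lateness -10
Maximum = 19.
LPT (decreasing processing time): A C B D E.
A: 0→15, due 58, lateness -43
C: 15→29, due 14, lateness 15
B: 29→41, due 18, lateness 23
D: 41→45, due 51, lateness -6
E: 45→48, due 20, lateness 28
Maximum = 28.
FIFO 28, EDD 9, SPT 19, LPT 28 → minimum 9.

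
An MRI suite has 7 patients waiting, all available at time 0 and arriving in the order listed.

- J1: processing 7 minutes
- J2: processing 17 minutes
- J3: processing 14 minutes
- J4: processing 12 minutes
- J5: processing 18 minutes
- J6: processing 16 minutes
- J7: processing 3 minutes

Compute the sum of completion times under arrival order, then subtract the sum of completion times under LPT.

FIFO (arrival order): J1 J2 J3 J4 J5 J6 J7.
J1: 0→7
J2: 7→24
J3: 24→38
J4: 38→50
J5: 50→68
J6: 68→84
J7: 84→87
Sum = 7+24+38+50+68+84+87 = 358.
LPT (decreasing processing time): J5 J2 J6 J3 J4 J1 J7.
J5: 0→18
J2: 18→35
J6: 35→51
J3: 51→65
J4: 65→77
J1: 77→84
J7: 84→87
Sum = 18+35+51+65+77+84+87 = 417.
Difference = 358 − 417 = -59.

-59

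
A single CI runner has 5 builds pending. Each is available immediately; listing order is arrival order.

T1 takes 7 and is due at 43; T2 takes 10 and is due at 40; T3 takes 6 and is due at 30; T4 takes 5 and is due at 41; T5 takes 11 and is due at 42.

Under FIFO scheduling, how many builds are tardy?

FIFO (arrival order): T1 T2 T3 T4 T5.
T1: 0→7, due 43, tardiness 0
T2: 7→17, due 40, tardiness 0
T3: 17→23, due 30, tardiness 0
T4: 23→28, due 41, tardiness 0
T5: 28→39, due 42, tardiness 0
Late builds: 0.

0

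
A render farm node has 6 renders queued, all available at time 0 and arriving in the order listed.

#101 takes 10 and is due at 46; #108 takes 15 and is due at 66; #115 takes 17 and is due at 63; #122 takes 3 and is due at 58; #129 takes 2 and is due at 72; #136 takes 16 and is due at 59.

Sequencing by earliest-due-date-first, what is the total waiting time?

EDD (increasing due date): #101 #122 #136 #115 #108 #129.
#101: waits 0, runs 0→10
#122: waits 10, runs 10→13
#136: waits 13, runs 13→29
#115: waits 29, runs 29→46
#108: waits 46, runs 46→61
#129: waits 61, runs 61→63
Sum = 0+10+13+29+46+61 = 159.

159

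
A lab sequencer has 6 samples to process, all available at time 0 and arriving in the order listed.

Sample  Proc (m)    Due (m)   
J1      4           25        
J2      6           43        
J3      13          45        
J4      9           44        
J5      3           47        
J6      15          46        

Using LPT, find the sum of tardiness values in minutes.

25

LPT (decreasing processing time): J6 J3 J4 J2 J1 J5.
J6: 0→15, due 46, tardiness 0
J3: 15→28, due 45, tardiness 0
J4: 28→37, due 44, tardiness 0
J2: 37→43, due 43, tardiness 0
J1: 43→47, due 25, tardiness 22
J5: 47→50, due 47, tardiness 3
Sum = 0+0+0+0+22+3 = 25.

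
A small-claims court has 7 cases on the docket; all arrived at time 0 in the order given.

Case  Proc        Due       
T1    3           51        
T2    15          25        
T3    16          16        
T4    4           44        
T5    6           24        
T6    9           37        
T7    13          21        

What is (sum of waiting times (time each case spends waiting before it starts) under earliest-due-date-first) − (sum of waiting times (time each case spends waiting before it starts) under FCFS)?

62

EDD (increasing due date): T3 T7 T5 T2 T6 T4 T1.
T3: waits 0, runs 0→16
T7: waits 16, runs 16→29
T5: waits 29, runs 29→35
T2: waits 35, runs 35→50
T6: waits 50, runs 50→59
T4: waits 59, runs 59→63
T1: waits 63, runs 63→66
Sum = 0+16+29+35+50+59+63 = 252.
FIFO (arrival order): T1 T2 T3 T4 T5 T6 T7.
T1: waits 0, runs 0→3
T2: waits 3, runs 3→18
T3: waits 18, runs 18→34
T4: waits 34, runs 34→38
T5: waits 38, runs 38→44
T6: waits 44, runs 44→53
T7: waits 53, runs 53→66
Sum = 0+3+18+34+38+44+53 = 190.
Difference = 252 − 190 = 62.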